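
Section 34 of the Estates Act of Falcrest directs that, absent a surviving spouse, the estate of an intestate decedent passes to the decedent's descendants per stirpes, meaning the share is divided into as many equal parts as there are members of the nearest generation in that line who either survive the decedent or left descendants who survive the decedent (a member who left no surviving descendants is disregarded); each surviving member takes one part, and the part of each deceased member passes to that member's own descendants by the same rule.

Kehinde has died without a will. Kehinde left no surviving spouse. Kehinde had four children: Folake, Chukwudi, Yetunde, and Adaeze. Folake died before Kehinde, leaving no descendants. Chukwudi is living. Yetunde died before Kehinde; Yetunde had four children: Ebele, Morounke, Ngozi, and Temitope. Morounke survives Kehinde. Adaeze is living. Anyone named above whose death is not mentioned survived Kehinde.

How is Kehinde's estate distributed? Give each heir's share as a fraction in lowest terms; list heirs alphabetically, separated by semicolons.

Adaeze 1/3; Chukwudi 1/3; Ebele 1/12; Morounke 1/12; Ngozi 1/12; Temitope 1/12

There is no surviving spouse, so the entire estate passes to Kehinde's descendants per stirpes.
Folake left no surviving issue, so that branch lapses and is disregarded.
The estate is divided into 3 equal shares of 1/3 among Chukwudi, Yetunde, Adaeze.
Chukwudi is living and takes 1/3.
Yetunde predeceased; the 1/3 allotted to Yetunde's branch passes to Yetunde's issue by representation.
The 1/3 is divided into 4 equal shares of 1/12 among Ebele, Morounke, Ngozi, Temitope.
Ebele is living and takes 1/12.
Morounke is living and takes 1/12.
Ngozi is living and takes 1/12.
Temitope is living and takes 1/12.
Adaeze is living and takes 1/3.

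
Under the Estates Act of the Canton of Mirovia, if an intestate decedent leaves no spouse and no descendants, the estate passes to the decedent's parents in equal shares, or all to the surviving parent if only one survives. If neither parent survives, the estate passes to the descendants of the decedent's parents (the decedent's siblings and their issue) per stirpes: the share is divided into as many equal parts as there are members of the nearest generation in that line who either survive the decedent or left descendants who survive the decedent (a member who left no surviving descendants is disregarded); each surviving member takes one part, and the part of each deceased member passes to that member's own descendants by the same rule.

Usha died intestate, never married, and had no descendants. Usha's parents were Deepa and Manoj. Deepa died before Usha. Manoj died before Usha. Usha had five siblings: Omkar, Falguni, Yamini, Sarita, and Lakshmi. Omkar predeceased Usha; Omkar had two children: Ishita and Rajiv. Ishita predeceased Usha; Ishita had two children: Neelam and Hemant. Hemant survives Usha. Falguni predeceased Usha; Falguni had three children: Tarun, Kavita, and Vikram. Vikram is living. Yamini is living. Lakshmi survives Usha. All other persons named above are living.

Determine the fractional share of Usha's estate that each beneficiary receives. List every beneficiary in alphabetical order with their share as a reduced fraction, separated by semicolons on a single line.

Hemant 1/20; Kavita 1/15; Lakshmi 1/5; Neelam 1/20; Rajiv 1/10; Sarita 1/5; Tarun 1/15; Vikram 1/15; Yamini 1/5

Neither parent survives and there are no descendants, so the estate passes to Usha's siblings and their issue per stirpes.
The estate is divided into 5 equal shares of 1/5 among Omkar, Falguni, Yamini, Sarita, Lakshmi.
Omkar predeceased; the 1/5 allotted to Omkar's branch passes to Omkar's issue by representation.
The 1/5 is divided into 2 equal shares of 1/10 among Ishita, Rajiv.
Ishita predeceased; the 1/10 allotted to Ishita's branch passes to Ishita's issue by representation.
The 1/10 is divided into 2 equal shares of 1/20 among Neelam, Hemant.
Neelam is living and takes 1/20.
Hemant is living and takes 1/20.
Rajiv is living and takes 1/10.
Falguni predeceased; the 1/5 allotted to Falguni's branch passes to Falguni's issue by representation.
The 1/5 is divided into 3 equal shares of 1/15 among Tarun, Kavita, Vikram.
Tarun is living and takes 1/15.
Kavita is living and takes 1/15.
Vikram is living and takes 1/15.
Yamini is living and takes 1/5.
Sarita is living and takes 1/5.
Lakshmi is living and takes 1/5.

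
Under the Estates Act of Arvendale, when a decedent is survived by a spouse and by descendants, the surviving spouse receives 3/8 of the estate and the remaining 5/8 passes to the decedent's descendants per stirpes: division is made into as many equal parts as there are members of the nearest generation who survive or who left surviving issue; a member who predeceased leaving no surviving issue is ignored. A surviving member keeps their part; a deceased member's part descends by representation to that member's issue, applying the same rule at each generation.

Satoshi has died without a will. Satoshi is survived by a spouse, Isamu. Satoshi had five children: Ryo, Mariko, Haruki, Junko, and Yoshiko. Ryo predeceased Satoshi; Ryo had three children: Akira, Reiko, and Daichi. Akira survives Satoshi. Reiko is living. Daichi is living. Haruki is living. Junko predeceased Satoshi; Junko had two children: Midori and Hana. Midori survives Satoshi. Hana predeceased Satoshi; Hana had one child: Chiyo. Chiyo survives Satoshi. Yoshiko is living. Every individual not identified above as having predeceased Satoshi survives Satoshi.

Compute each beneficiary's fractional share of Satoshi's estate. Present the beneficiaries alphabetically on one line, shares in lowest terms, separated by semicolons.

Akira 1/24; Chiyo 1/16; Daichi 1/24; Haruki 1/8; Isamu 3/8; Mariko 1/8; Midori 1/16; Reiko 1/24; Yoshiko 1/8

Isamu, as surviving spouse, takes 3/8.
The remaining 5/8 passes to Satoshi's descendants per stirpes.
The 5/8 is divided into 5 equal shares of 1/8 among Ryo, Mariko, Haruki, Junko, Yoshiko.
Ryo predeceased; the 1/8 allotted to Ryo's branch passes to Ryo's issue by representation.
The 1/8 is divided into 3 equal shares of 1/24 among Akira, Reiko, Daichi.
Akira is living and takes 1/24.
Reiko is living and takes 1/24.
Daichi is living and takes 1/24.
Mariko is living and takes 1/8.
Haruki is living and takes 1/8.
Junko predeceased; the 1/8 allotted to Junko's branch passes to Junko's issue by representation.
The 1/8 is divided into 2 equal shares of 1/16 among Midori, Hana.
Midori is living and takes 1/16.
Hana predeceased; the 1/16 allotted to Hana's branch passes to Hana's issue by representation.
Chiyo is the sole taker at this level and receives the full 1/16.
Yoshiko is living and takes 1/8.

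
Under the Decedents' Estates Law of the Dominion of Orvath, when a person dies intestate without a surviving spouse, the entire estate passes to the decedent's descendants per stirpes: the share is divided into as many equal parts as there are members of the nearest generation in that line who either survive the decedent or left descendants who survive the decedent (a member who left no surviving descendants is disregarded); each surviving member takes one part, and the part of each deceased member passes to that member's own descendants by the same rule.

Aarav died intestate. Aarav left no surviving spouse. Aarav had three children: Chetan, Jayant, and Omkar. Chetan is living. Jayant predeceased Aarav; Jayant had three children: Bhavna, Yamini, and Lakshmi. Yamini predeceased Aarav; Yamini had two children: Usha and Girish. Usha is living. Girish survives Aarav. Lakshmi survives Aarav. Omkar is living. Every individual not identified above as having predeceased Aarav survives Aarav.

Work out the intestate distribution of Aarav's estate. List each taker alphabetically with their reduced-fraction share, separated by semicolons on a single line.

There is no surviving spouse, so the entire estate passes to Aarav's descendants per stirpes.
The estate is divided into 3 equal shares of 1/3 among Chetan, Jayant, Omkar.
Chetan is living and takes 1/3.
Jayant predeceased; the 1/3 allotted to Jayant's branch passes to Jayant's issue by representation.
The 1/3 is divided into 3 equal shares of 1/9 among Bhavna, Yamini, Lakshmi.
Bhavna is living and takes 1/9.
Yamini predeceased; the 1/9 allotted to Yamini's branch passes to Yamini's issue by representation.
The 1/9 is divided into 2 equal shares of 1/18 among Usha, Girish.
Usha is living and takes 1/18.
Girish is living and takes 1/18.
Lakshmi is living and takes 1/9.
Omkar is living and takes 1/3.

Bhavna 1/9; Chetan 1/3; Girish 1/18; Lakshmi 1/9; Omkar 1/3; Usha 1/18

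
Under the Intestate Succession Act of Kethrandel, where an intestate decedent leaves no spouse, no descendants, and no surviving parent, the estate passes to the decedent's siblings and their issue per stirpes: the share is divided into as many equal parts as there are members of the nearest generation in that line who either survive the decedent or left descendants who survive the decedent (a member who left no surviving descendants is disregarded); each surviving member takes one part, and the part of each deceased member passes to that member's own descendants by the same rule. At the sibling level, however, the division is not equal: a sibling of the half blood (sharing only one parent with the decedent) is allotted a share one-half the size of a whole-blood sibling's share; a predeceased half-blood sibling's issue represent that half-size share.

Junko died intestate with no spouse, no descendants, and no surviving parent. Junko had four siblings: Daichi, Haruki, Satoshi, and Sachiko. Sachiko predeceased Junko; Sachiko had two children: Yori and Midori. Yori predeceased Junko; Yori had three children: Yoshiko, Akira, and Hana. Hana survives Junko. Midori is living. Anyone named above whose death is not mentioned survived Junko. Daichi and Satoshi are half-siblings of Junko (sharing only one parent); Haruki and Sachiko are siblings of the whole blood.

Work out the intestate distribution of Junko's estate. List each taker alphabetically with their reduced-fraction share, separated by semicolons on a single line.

No spouse, descendants, or parent survives, so the estate passes to Junko's siblings per stirpes.
Half-blood siblings count for one-half the weight of whole-blood siblings at the initial division.
Dividing 1 in proportion to weights (total weight 3): Daichi (weight 1/2) → 1/6; Haruki (weight 1) → 1/3; Satoshi (weight 1/2) → 1/6; Sachiko (weight 1) → 1/3.
Daichi is living and takes 1/6.
Haruki is living and takes 1/3.
Satoshi is living and takes 1/6.
Sachiko predeceased; the 1/3 allotted to Sachiko's branch passes to Sachiko's issue by representation.
The 1/3 is divided into 2 equal shares of 1/6 among Yori, Midori.
Yori predeceased; the 1/6 allotted to Yori's branch passes to Yori's issue by representation.
The 1/6 is divided into 3 equal shares of 1/18 among Yoshiko, Akira, Hana.
Yoshiko is living and takes 1/18.
Akira is living and takes 1/18.
Hana is living and takes 1/18.
Midori is living and takes 1/6.

Akira 1/18; Daichi 1/6; Hana 1/18; Haruki 1/3; Midori 1/6; Satoshi 1/6; Yoshiko 1/18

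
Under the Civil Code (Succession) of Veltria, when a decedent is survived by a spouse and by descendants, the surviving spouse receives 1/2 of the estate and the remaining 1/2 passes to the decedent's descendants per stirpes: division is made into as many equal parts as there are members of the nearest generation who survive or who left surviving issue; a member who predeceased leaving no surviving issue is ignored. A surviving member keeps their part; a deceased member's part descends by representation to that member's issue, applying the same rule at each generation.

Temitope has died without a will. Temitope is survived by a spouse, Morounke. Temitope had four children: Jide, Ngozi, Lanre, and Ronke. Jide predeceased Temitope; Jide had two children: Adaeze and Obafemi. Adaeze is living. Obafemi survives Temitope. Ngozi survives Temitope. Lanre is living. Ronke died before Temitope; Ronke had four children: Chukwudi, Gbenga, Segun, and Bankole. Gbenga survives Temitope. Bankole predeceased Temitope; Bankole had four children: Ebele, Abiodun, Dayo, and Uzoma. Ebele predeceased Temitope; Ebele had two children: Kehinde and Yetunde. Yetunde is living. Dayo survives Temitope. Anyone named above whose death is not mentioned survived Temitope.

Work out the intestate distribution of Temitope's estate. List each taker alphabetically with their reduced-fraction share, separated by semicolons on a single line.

Abiodun 1/128; Adaeze 1/16; Chukwudi 1/32; Dayo 1/128; Gbenga 1/32; Kehinde 1/256; Lanre 1/8; Morounke 1/2; Ngozi 1/8; Obafemi 1/16; Segun 1/32; Uzoma 1/128; Yetunde 1/256

Morounke, as surviving spouse, takes 1/2.
The remaining 1/2 passes to Temitope's descendants per stirpes.
The 1/2 is divided into 4 equal shares of 1/8 among Jide, Ngozi, Lanre, Ronke.
Jide predeceased; the 1/8 allotted to Jide's branch passes to Jide's issue by representation.
The 1/8 is divided into 2 equal shares of 1/16 among Adaeze, Obafemi.
Adaeze is living and takes 1/16.
Obafemi is living and takes 1/16.
Ngozi is living and takes 1/8.
Lanre is living and takes 1/8.
Ronke predeceased; the 1/8 allotted to Ronke's branch passes to Ronke's issue by representation.
The 1/8 is divided into 4 equal shares of 1/32 among Chukwudi, Gbenga, Segun, Bankole.
Chukwudi is living and takes 1/32.
Gbenga is living and takes 1/32.
Segun is living and takes 1/32.
Bankole predeceased; the 1/32 allotted to Bankole's branch passes to Bankole's issue by representation.
The 1/32 is divided into 4 equal shares of 1/128 among Ebele, Abiodun, Dayo, Uzoma.
Ebele predeceased; the 1/128 allotted to Ebele's branch passes to Ebele's issue by representation.
The 1/128 is divided into 2 equal shares of 1/256 among Kehinde, Yetunde.
Kehinde is living and takes 1/256.
Yetunde is living and takes 1/256.
Abiodun is living and takes 1/128.
Dayo is living and takes 1/128.
Uzoma is living and takes 1/128.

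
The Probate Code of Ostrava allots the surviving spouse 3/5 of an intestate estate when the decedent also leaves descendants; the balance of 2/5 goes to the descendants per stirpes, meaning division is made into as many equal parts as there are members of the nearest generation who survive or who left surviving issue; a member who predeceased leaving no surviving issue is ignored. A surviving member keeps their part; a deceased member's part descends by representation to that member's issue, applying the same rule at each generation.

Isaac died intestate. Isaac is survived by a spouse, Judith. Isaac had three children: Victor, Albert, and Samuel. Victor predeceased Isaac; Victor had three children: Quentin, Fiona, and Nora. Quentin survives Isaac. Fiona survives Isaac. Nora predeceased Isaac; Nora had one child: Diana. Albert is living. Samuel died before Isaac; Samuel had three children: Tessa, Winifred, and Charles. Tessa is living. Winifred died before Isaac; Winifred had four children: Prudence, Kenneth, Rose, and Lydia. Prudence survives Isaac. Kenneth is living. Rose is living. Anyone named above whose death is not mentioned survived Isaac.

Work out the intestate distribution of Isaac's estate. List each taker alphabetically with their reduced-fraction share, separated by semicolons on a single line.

Albert 2/15; Charles 2/45; Diana 2/45; Fiona 2/45; Judith 3/5; Kenneth 1/90; Lydia 1/90; Prudence 1/90; Quentin 2/45; Rose 1/90; Tessa 2/45

Judith, as surviving spouse, takes 3/5.
The remaining 2/5 passes to Isaac's descendants per stirpes.
The 2/5 is divided into 3 equal shares of 2/15 among Victor, Albert, Samuel.
Victor predeceased; the 2/15 allotted to Victor's branch passes to Victor's issue by representation.
The 2/15 is divided into 3 equal shares of 2/45 among Quentin, Fiona, Nora.
Quentin is living and takes 2/45.
Fiona is living and takes 2/45.
Nora predeceased; the 2/45 allotted to Nora's branch passes to Nora's issue by representation.
Diana is the sole taker at this level and receives the full 2/45.
Albert is living and takes 2/15.
Samuel predeceased; the 2/15 allotted to Samuel's branch passes to Samuel's issue by representation.
The 2/15 is divided into 3 equal shares of 2/45 among Tessa, Winifred, Charles.
Tessa is living and takes 2/45.
Winifred predeceased; the 2/45 allotted to Winifred's branch passes to Winifred's issue by representation.
The 2/45 is divided into 4 equal shares of 1/90 among Prudence, Kenneth, Rose, Lydia.
Prudence is living and takes 1/90.
Kenneth is living and takes 1/90.
Rose is living and takes 1/90.
Lydia is living and takes 1/90.
Charles is living and takes 2/45.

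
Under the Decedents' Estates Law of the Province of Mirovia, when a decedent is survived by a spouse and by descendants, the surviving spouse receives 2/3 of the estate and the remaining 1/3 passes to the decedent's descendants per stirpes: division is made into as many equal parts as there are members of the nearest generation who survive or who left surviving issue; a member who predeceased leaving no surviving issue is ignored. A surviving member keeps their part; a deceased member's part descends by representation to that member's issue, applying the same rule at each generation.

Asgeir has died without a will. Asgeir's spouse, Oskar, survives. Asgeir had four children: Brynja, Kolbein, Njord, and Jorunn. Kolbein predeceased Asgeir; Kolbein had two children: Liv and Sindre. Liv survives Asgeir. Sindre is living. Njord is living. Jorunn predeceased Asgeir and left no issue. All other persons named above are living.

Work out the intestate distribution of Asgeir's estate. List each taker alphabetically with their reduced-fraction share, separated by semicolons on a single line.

Brynja 1/9; Liv 1/18; Njord 1/9; Oskar 2/3; Sindre 1/18

Oskar, as surviving spouse, takes 2/3.
The remaining 1/3 passes to Asgeir's descendants per stirpes.
Jorunn left no surviving issue, so that branch lapses and is disregarded.
The 1/3 is divided into 3 equal shares of 1/9 among Brynja, Kolbein, Njord.
Brynja is living and takes 1/9.
Kolbein predeceased; the 1/9 allotted to Kolbein's branch passes to Kolbein's issue by representation.
The 1/9 is divided into 2 equal shares of 1/18 among Liv, Sindre.
Liv is living and takes 1/18.
Sindre is living and takes 1/18.
Njord is living and takes 1/9.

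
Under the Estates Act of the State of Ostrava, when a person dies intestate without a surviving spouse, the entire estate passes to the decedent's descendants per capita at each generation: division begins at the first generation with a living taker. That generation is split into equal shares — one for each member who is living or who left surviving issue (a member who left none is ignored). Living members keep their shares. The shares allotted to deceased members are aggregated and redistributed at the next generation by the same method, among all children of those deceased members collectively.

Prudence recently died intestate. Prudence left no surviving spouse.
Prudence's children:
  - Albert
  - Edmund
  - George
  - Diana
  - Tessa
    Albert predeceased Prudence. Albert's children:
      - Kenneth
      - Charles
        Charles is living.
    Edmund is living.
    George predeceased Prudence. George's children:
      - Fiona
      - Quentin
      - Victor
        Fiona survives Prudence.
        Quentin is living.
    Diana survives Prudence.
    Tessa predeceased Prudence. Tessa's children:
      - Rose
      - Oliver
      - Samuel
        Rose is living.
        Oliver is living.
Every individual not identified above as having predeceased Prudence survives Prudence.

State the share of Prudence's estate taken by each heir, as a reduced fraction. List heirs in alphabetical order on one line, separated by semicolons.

Charles 3/40; Diana 1/5; Edmund 1/5; Fiona 3/40; Kenneth 3/40; Oliver 3/40; Quentin 3/40; Rose 3/40; Samuel 3/40; Victor 3/40

There is no surviving spouse, so the entire estate passes to Prudence's descendants per capita at each generation.
At generation 1 (Albert, Edmund, George, Diana, Tessa) there are 5 shares of (1)/5 = 1/5 each.
Living: Edmund and Diana — each takes 1/5.
Deceased: Albert, George, and Tessa. Their combined 3/5 is pooled and carried to generation 2.
At generation 2 (Kenneth, Charles, Fiona, Quentin, Victor, Rose, Oliver, Samuel) there are 8 shares of (3/5)/8 = 3/40 each.
Living: Kenneth, Charles, Fiona, Quentin, Victor, Rose, Oliver, and Samuel — each takes 3/40.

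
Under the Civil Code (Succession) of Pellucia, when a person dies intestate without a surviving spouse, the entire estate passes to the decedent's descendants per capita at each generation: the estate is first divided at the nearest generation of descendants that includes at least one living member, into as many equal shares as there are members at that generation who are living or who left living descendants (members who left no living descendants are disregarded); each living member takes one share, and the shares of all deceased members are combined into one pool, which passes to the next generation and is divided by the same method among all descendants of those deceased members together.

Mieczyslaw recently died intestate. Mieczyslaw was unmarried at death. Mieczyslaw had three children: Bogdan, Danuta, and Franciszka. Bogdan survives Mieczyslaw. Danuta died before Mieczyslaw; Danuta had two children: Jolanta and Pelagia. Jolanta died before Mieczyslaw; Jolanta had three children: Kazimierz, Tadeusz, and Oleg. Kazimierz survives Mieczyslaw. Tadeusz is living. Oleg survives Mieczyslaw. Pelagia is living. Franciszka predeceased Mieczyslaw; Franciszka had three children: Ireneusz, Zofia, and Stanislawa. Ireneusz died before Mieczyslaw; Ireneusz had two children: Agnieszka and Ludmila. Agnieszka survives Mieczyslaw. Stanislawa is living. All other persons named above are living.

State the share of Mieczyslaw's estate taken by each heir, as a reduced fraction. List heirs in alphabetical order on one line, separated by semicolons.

There is no surviving spouse, so the entire estate passes to Mieczyslaw's descendants per capita at each generation.
At generation 1 (Bogdan, Danuta, Franciszka) there are 3 shares of (1)/3 = 1/3 each.
Living: Bogdan — each takes 1/3.
Deceased: Danuta and Franciszka. Their combined 2/3 is pooled and carried to generation 2.
At generation 2 (Jolanta, Pelagia, Ireneusz, Zofia, Stanislawa) there are 5 shares of (2/3)/5 = 2/15 each.
Living: Pelagia, Zofia, and Stanislawa — each takes 2/15.
Deceased: Jolanta and Ireneusz. Their combined 4/15 is pooled and carried to generation 3.
At generation 3 (Kazimierz, Tadeusz, Oleg, Agnieszka, Ludmila) there are 5 shares of (4/15)/5 = 4/75 each.
Living: Kazimierz, Tadeusz, Oleg, Agnieszka, and Ludmila — each takes 4/75.

Agnieszka 4/75; Bogdan 1/3; Kazimierz 4/75; Ludmila 4/75; Oleg 4/75; Pelagia 2/15; Stanislawa 2/15; Tadeusz 4/75; Zofia 2/15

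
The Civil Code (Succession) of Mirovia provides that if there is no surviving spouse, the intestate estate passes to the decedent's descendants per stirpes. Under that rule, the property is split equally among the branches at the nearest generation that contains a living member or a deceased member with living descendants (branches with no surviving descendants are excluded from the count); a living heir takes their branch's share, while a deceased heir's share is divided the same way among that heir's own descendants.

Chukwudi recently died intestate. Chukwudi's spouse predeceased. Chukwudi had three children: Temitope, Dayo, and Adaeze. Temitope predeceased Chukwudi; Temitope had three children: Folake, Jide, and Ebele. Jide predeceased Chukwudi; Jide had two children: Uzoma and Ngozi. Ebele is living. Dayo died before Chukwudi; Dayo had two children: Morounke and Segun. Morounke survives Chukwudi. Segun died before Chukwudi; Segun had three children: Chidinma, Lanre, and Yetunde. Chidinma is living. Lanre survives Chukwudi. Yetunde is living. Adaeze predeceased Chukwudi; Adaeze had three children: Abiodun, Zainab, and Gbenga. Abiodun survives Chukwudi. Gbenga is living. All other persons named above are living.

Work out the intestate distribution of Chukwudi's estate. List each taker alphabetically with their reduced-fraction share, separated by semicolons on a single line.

There is no surviving spouse, so the entire estate passes to Chukwudi's descendants per stirpes.
The estate is divided into 3 equal shares of 1/3 among Temitope, Dayo, Adaeze.
Temitope predeceased; the 1/3 allotted to Temitope's branch passes to Temitope's issue by representation.
The 1/3 is divided into 3 equal shares of 1/9 among Folake, Jide, Ebele.
Folake is living and takes 1/9.
Jide predeceased; the 1/9 allotted to Jide's branch passes to Jide's issue by representation.
The 1/9 is divided into 2 equal shares of 1/18 among Uzoma, Ngozi.
Uzoma is living and takes 1/18.
Ngozi is living and takes 1/18.
Ebele is living and takes 1/9.
Dayo predeceased; the 1/3 allotted to Dayo's branch passes to Dayo's issue by representation.
The 1/3 is divided into 2 equal shares of 1/6 among Morounke, Segun.
Morounke is living and takes 1/6.
Segun predeceased; the 1/6 allotted to Segun's branch passes to Segun's issue by representation.
The 1/6 is divided into 3 equal shares of 1/18 among Chidinma, Lanre, Yetunde.
Chidinma is living and takes 1/18.
Lanre is living and takes 1/18.
Yetunde is living and takes 1/18.
Adaeze predeceased; the 1/3 allotted to Adaeze's branch passes to Adaeze's issue by representation.
The 1/3 is divided into 3 equal shares of 1/9 among Abiodun, Zainab, Gbenga.
Abiodun is living and takes 1/9.
Zainab is living and takes 1/9.
Gbenga is living and takes 1/9.

Abiodun 1/9; Chidinma 1/18; Ebele 1/9; Folake 1/9; Gbenga 1/9; Lanre 1/18; Morounke 1/6; Ngozi 1/18; Uzoma 1/18; Yetunde 1/18; Zainab 1/9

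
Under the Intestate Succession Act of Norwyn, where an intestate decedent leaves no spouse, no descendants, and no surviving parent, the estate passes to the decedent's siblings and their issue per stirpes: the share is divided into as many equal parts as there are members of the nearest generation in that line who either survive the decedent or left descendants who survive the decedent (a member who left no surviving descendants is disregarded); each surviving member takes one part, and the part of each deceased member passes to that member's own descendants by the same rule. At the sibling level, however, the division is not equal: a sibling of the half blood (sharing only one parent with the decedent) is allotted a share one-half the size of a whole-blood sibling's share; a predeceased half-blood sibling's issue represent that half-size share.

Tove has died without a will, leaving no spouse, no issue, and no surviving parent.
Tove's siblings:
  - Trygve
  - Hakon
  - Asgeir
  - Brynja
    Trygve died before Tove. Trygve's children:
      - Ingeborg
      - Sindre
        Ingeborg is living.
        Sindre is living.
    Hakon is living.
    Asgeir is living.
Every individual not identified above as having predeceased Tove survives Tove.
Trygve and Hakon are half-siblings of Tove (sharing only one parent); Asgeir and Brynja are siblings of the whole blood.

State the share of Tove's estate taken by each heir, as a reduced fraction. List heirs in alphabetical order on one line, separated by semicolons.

Asgeir 1/3; Brynja 1/3; Hakon 1/6; Ingeborg 1/12; Sindre 1/12

No spouse, descendants, or parent survives, so the estate passes to Tove's siblings per stirpes.
Half-blood siblings count for one-half the weight of whole-blood siblings at the initial division.
Dividing 1 in proportion to weights (total weight 3): Trygve (weight 1/2) → 1/6; Hakon (weight 1/2) → 1/6; Asgeir (weight 1) → 1/3; Brynja (weight 1) → 1/3.
Trygve predeceased; the 1/6 allotted to Trygve's branch passes to Trygve's issue by representation.
The 1/6 is divided into 2 equal shares of 1/12 among Ingeborg, Sindre.
Ingeborg is living and takes 1/12.
Sindre is living and takes 1/12.
Hakon is living and takes 1/6.
Asgeir is living and takes 1/3.
Brynja is living and takes 1/3.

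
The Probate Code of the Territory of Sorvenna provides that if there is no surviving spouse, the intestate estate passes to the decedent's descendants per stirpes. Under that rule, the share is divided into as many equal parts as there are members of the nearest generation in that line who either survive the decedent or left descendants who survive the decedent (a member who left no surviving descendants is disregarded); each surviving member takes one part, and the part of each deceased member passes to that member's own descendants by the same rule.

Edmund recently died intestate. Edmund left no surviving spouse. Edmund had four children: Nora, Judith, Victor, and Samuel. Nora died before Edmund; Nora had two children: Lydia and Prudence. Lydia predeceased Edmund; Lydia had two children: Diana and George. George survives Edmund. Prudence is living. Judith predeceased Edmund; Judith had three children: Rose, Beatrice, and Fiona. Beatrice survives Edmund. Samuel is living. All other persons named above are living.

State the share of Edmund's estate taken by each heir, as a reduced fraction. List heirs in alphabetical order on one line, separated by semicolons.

Beatrice 1/12; Diana 1/16; Fiona 1/12; George 1/16; Prudence 1/8; Rose 1/12; Samuel 1/4; Victor 1/4

There is no surviving spouse, so the entire estate passes to Edmund's descendants per stirpes.
The estate is divided into 4 equal shares of 1/4 among Nora, Judith, Victor, Samuel.
Nora predeceased; the 1/4 allotted to Nora's branch passes to Nora's issue by representation.
The 1/4 is divided into 2 equal shares of 1/8 among Lydia, Prudence.
Lydia predeceased; the 1/8 allotted to Lydia's branch passes to Lydia's issue by representation.
The 1/8 is divided into 2 equal shares of 1/16 among Diana, George.
Diana is living and takes 1/16.
George is living and takes 1/16.
Prudence is living and takes 1/8.
Judith predeceased; the 1/4 allotted to Judith's branch passes to Judith's issue by representation.
The 1/4 is divided into 3 equal shares of 1/12 among Rose, Beatrice, Fiona.
Rose is living and takes 1/12.
Beatrice is living and takes 1/12.
Fiona is living and takes 1/12.
Victor is living and takes 1/4.
Samuel is living and takes 1/4.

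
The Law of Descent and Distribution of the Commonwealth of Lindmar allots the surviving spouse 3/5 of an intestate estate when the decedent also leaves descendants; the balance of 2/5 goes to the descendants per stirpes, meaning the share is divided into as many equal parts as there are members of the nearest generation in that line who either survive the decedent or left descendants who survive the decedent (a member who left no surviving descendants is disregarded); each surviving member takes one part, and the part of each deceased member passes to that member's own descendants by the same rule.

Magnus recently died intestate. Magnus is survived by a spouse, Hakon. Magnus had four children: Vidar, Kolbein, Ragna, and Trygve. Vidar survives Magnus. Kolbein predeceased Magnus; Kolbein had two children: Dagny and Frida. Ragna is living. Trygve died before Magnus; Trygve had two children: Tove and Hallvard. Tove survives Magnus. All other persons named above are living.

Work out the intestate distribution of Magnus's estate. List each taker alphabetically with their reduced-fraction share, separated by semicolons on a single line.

Hakon, as surviving spouse, takes 3/5.
The remaining 2/5 passes to Magnus's descendants per stirpes.
The 2/5 is divided into 4 equal shares of 1/10 among Vidar, Kolbein, Ragna, Trygve.
Vidar is living and takes 1/10.
Kolbein predeceased; the 1/10 allotted to Kolbein's branch passes to Kolbein's issue by representation.
The 1/10 is divided into 2 equal shares of 1/20 among Dagny, Frida.
Dagny is living and takes 1/20.
Frida is living and takes 1/20.
Ragna is living and takes 1/10.
Trygve predeceased; the 1/10 allotted to Trygve's branch passes to Trygve's issue by representation.
The 1/10 is divided into 2 equal shares of 1/20 among Tove, Hallvard.
Tove is living and takes 1/20.
Hallvard is living and takes 1/20.

Dagny 1/20; Frida 1/20; Hakon 3/5; Hallvard 1/20; Ragna 1/10; Tove 1/20; Vidar 1/10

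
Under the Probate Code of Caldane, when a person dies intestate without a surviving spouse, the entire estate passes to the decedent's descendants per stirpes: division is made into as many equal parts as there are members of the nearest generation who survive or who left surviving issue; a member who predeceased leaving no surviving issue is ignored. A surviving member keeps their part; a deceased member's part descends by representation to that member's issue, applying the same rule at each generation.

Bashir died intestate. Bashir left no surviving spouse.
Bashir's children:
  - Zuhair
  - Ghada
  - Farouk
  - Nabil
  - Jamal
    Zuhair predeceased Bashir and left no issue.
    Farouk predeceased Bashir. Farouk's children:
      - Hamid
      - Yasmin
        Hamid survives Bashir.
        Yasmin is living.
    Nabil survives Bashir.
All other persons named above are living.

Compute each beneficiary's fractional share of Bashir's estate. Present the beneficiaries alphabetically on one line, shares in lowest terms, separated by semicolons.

Ghada 1/4; Hamid 1/8; Jamal 1/4; Nabil 1/4; Yasmin 1/8

There is no surviving spouse, so the entire estate passes to Bashir's descendants per stirpes.
Zuhair left no surviving issue, so that branch lapses and is disregarded.
The estate is divided into 4 equal shares of 1/4 among Ghada, Farouk, Nabil, Jamal.
Ghada is living and takes 1/4.
Farouk predeceased; the 1/4 allotted to Farouk's branch passes to Farouk's issue by representation.
The 1/4 is divided into 2 equal shares of 1/8 among Hamid, Yasmin.
Hamid is living and takes 1/8.
Yasmin is living and takes 1/8.
Nabil is living and takes 1/4.
Jamal is living and takes 1/4.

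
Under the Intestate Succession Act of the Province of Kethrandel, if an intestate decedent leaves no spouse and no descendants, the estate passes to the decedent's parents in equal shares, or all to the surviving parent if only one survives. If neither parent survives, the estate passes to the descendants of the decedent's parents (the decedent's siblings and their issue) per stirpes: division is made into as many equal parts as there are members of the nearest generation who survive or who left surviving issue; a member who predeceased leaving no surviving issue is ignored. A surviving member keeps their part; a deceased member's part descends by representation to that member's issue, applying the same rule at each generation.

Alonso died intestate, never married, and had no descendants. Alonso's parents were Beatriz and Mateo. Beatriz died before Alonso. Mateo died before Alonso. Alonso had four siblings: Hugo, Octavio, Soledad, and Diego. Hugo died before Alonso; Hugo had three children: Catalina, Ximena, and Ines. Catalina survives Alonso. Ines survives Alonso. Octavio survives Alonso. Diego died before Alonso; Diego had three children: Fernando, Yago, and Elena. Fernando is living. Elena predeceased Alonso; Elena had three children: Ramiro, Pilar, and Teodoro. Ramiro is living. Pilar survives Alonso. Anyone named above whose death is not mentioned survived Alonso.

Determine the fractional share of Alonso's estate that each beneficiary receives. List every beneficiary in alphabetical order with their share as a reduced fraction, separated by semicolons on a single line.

Neither parent survives and there are no descendants, so the estate passes to Alonso's siblings and their issue per stirpes.
The estate is divided into 4 equal shares of 1/4 among Hugo, Octavio, Soledad, Diego.
Hugo predeceased; the 1/4 allotted to Hugo's branch passes to Hugo's issue by representation.
The 1/4 is divided into 3 equal shares of 1/12 among Catalina, Ximena, Ines.
Catalina is living and takes 1/12.
Ximena is living and takes 1/12.
Ines is living and takes 1/12.
Octavio is living and takes 1/4.
Soledad is living and takes 1/4.
Diego predeceased; the 1/4 allotted to Diego's branch passes to Diego's issue by representation.
The 1/4 is divided into 3 equal shares of 1/12 among Fernando, Yago, Elena.
Fernando is living and takes 1/12.
Yago is living and takes 1/12.
Elena predeceased; the 1/12 allotted to Elena's branch passes to Elena's issue by representation.
The 1/12 is divided into 3 equal shares of 1/36 among Ramiro, Pilar, Teodoro.
Ramiro is living and takes 1/36.
Pilar is living and takes 1/36.
Teodoro is living and takes 1/36.

Catalina 1/12; Fernando 1/12; Ines 1/12; Octavio 1/4; Pilar 1/36; Ramiro 1/36; Soledad 1/4; Teodoro 1/36; Ximena 1/12; Yago 1/12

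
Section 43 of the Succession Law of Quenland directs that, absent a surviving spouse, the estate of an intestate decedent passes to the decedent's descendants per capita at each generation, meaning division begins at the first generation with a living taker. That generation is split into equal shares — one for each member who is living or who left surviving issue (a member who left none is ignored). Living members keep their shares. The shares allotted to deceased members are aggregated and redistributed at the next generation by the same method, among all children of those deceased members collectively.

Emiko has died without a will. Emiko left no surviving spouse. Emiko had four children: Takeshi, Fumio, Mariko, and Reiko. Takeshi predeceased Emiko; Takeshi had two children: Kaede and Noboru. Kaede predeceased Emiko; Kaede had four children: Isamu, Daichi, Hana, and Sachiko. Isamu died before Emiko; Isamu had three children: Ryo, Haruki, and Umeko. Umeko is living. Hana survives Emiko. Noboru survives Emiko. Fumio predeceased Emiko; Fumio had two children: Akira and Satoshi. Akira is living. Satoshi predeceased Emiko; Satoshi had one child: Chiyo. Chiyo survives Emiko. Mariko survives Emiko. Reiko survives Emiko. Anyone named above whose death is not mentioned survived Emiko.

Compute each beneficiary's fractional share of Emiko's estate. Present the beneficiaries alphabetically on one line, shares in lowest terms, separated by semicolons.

There is no surviving spouse, so the entire estate passes to Emiko's descendants per capita at each generation.
At generation 1 (Takeshi, Fumio, Mariko, Reiko) there are 4 shares of (1)/4 = 1/4 each.
Living: Mariko and Reiko — each takes 1/4.
Deceased: Takeshi and Fumio. Their combined 1/2 is pooled and carried to generation 2.
At generation 2 (Kaede, Noboru, Akira, Satoshi) there are 4 shares of (1/2)/4 = 1/8 each.
Living: Noboru and Akira — each takes 1/8.
Deceased: Kaede and Satoshi. Their combined 1/4 is pooled and carried to generation 3.
At generation 3 (Isamu, Daichi, Hana, Sachiko, Chiyo) there are 5 shares of (1/4)/5 = 1/20 each.
Living: Daichi, Hana, Sachiko, and Chiyo — each takes 1/20.
Deceased: Isamu. That 1/20 share is carried to generation 4.
At generation 4 (Ryo, Haruki, Umeko) there are 3 shares of (1/20)/3 = 1/60 each.
Living: Ryo, Haruki, and Umeko — each takes 1/60.

Akira 1/8; Chiyo 1/20; Daichi 1/20; Hana 1/20; Haruki 1/60; Mariko 1/4; Noboru 1/8; Reiko 1/4; Ryo 1/60; Sachiko 1/20; Umeko 1/60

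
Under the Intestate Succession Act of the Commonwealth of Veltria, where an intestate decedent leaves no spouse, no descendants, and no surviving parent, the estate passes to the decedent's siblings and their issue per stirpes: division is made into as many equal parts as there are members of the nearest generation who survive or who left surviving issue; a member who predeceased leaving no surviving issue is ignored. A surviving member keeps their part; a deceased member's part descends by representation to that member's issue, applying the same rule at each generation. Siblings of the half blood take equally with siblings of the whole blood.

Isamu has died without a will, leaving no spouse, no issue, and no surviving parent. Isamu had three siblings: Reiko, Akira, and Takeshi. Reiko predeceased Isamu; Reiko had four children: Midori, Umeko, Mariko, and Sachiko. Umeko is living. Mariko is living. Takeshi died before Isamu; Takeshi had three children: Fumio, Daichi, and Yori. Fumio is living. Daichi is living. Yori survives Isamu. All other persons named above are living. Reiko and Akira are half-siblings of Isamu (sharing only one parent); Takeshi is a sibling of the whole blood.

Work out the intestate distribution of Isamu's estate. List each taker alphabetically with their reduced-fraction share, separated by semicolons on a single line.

Akira 1/3; Daichi 1/9; Fumio 1/9; Mariko 1/12; Midori 1/12; Sachiko 1/12; Umeko 1/12; Yori 1/9

No spouse, descendants, or parent survives, so the estate passes to Isamu's siblings per stirpes.
Half-blood and whole-blood siblings take equally under the stated rule.
The estate is divided into 3 equal shares of 1/3 among Reiko, Akira, Takeshi.
Reiko predeceased; the 1/3 allotted to Reiko's branch passes to Reiko's issue by representation.
The 1/3 is divided into 4 equal shares of 1/12 among Midori, Umeko, Mariko, Sachiko.
Midori is living and takes 1/12.
Umeko is living and takes 1/12.
Mariko is living and takes 1/12.
Sachiko is living and takes 1/12.
Akira is living and takes 1/3.
Takeshi predeceased; the 1/3 allotted to Takeshi's branch passes to Takeshi's issue by representation.
The 1/3 is divided into 3 equal shares of 1/9 among Fumio, Daichi, Yori.
Fumio is living and takes 1/9.
Daichi is living and takes 1/9.
Yori is living and takes 1/9.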